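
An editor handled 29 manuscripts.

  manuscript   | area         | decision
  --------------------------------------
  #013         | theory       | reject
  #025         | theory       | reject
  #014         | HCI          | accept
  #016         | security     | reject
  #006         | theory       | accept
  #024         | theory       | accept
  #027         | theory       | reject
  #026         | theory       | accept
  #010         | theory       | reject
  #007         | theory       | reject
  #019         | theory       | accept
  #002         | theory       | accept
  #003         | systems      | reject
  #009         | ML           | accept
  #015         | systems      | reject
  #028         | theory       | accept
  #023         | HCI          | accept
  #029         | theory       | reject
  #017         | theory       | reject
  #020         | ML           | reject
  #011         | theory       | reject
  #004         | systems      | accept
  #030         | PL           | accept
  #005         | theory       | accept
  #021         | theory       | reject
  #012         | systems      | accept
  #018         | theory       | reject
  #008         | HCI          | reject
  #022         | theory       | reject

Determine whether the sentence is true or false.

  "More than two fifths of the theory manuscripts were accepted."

False

'More than two fifths of the theory manuscripts were accepted' holds iff |A ∩ B| / |A| > 2/5.
|A| = 18, |A ∩ B| = 7, |A ∖ B| = 11.
|A ∩ B|/|A| = 7/18, so the statement is false.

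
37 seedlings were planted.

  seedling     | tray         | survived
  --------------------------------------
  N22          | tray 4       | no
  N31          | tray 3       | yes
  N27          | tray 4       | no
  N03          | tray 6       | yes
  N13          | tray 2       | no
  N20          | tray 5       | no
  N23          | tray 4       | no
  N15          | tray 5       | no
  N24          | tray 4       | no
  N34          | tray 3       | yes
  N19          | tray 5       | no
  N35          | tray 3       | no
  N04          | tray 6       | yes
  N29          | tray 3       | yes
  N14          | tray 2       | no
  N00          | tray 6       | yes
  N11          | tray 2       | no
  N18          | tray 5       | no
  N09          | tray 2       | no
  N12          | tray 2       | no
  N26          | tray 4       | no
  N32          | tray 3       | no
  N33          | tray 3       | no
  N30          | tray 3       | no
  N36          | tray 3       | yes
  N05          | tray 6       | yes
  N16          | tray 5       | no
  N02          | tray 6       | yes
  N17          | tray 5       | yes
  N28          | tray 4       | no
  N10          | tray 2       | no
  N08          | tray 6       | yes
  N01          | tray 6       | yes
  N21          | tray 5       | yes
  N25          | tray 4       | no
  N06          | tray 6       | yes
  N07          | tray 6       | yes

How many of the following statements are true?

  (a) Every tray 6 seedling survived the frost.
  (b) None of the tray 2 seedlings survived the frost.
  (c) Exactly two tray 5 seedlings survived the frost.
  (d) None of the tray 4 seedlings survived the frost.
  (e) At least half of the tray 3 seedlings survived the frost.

(a) tray 6: |A| = 9, |A ∩ B| = 9; needs A ⊆ B, i.e. every element of A is in B (|A ∖ B| = 0) — true.
(b) tray 2: |A| = 6, |A ∩ B| = 0; needs A ∩ B = ∅ (|A ∩ B| = 0) — true.
(c) tray 5: |A| = 7, |A ∩ B| = 2; needs |A ∩ B| = 2 — true.
(d) tray 4: |A| = 7, |A ∩ B| = 0; needs A ∩ B = ∅ (|A ∩ B| = 0) — true.
(e) tray 3: |A| = 8, |A ∩ B| = 4; needs |A ∩ B| ≥ |A ∖ B| — true.

5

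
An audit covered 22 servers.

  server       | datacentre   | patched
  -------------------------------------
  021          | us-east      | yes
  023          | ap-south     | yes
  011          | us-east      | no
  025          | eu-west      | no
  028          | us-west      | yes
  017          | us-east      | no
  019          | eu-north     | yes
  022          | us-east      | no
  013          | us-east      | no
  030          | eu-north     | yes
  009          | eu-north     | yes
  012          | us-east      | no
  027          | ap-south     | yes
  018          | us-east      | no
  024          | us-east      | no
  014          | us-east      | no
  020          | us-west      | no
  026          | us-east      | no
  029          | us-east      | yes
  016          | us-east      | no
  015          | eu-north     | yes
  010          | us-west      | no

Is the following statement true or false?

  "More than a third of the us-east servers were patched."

'More than a third of the us-east servers were patched' holds iff |A ∩ B| / |A| > 1/3.
A (the restrictor) = {021, 011, 017, 022, 013, 012, 018, 024, 014, 026, 029, 016}, |A| = 12.
A ∩ B = {021, 029}, so |A ∩ B| = 2.
A ∖ B = {011, 017, 022, 013, 012, 018, 024, 014, 026, 016}, so |A ∖ B| = 10.
|A ∩ B|/|A| = 2/12, so the statement is false.

False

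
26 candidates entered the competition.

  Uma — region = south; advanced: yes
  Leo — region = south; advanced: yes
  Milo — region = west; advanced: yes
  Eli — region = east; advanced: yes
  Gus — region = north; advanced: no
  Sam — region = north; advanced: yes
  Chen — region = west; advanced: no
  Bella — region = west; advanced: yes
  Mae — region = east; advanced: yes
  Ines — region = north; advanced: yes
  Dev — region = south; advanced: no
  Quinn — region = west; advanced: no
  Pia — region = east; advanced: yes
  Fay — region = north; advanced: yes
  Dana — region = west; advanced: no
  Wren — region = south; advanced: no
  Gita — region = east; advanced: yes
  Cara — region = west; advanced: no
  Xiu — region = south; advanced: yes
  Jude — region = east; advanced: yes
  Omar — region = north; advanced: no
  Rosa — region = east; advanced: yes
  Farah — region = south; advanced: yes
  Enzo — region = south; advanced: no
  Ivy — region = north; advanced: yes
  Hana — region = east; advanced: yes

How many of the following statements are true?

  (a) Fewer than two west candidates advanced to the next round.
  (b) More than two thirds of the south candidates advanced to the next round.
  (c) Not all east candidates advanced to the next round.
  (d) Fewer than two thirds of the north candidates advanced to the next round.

(a) west: |A| = 6, |A ∩ B| = 2; needs |A ∩ B| < 2 — false.
(b) south: |A| = 7, |A ∩ B| = 4; needs |A ∩ B| / |A| > 2/3 — false.
(c) east: |A| = 7, |A ∩ B| = 7; needs A ⊄ B (|A ∖ B| ≥ 1) — false.
(d) north: |A| = 6, |A ∩ B| = 4; needs |A ∩ B| / |A| < 2/3 — false.

0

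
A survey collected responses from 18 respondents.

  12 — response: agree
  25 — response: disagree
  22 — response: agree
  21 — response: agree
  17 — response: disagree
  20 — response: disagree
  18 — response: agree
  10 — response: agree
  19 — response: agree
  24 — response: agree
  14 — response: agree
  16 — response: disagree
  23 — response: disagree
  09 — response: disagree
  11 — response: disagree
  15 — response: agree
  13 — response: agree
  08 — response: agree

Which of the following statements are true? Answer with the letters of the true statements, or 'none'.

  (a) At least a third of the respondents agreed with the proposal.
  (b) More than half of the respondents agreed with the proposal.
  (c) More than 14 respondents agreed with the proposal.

(a), (b)

|A| = 18, |A ∩ B| = 11, |A ∖ B| = 7.
(a) |A ∩ B| / |A| ≥ 1/3: holds.
(b) |A ∩ B| > |A ∖ B|: holds.
(c) |A ∩ B| > 14: fails.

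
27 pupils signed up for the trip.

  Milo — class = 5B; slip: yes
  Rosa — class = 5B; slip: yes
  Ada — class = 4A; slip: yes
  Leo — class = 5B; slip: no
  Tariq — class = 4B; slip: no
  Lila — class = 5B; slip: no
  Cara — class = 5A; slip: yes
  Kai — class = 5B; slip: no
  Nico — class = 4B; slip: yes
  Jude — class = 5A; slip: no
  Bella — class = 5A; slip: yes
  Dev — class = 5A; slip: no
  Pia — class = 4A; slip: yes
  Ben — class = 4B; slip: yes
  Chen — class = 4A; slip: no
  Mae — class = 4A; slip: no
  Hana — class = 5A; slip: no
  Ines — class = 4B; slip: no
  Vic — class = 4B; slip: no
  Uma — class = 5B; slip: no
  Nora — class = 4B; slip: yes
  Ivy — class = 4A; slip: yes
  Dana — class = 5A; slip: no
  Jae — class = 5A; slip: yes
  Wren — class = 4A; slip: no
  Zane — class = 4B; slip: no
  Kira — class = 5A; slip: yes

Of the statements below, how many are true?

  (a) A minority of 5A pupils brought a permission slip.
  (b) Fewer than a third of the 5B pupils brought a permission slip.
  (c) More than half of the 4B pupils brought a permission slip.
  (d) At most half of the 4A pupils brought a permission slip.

1

(a) 5A: |A| = 8, |A ∩ B| = 4; needs |A ∩ B| < |A ∖ B| — false.
(b) 5B: |A| = 6, |A ∩ B| = 2; needs |A ∩ B| / |A| < 1/3 — false.
(c) 4B: |A| = 7, |A ∩ B| = 3; needs |A ∩ B| > |A ∖ B| — false.
(d) 4A: |A| = 6, |A ∩ B| = 3; needs |A ∩ B| ≤ |A ∖ B| — true.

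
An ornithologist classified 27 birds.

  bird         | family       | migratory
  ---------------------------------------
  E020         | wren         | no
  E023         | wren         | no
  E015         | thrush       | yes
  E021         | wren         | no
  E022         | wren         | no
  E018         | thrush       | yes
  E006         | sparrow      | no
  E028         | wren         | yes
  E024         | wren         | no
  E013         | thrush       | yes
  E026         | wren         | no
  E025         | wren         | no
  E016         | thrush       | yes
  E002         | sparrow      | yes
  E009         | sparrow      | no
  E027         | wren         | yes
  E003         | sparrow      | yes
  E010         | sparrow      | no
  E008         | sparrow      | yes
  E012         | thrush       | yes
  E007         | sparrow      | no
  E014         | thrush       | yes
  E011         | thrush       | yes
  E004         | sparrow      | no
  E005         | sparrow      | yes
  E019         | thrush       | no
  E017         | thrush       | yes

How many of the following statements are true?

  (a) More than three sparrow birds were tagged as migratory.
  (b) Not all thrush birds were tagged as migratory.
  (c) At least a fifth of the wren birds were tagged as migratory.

(a) sparrow: |A| = 9, |A ∩ B| = 4; needs |A ∩ B| > 3 — true.
(b) thrush: |A| = 9, |A ∩ B| = 8; needs A ⊄ B (|A ∖ B| ≥ 1) — true.
(c) wren: |A| = 9, |A ∩ B| = 2; needs |A ∩ B| / |A| ≥ 1/5 — true.

3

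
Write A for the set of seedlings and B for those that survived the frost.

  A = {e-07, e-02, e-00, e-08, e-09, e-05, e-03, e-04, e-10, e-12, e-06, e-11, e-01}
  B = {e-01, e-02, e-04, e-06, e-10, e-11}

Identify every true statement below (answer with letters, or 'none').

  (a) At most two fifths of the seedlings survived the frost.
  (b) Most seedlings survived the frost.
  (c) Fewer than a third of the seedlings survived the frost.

none

|A| = 13, |A ∩ B| = 6, |A ∖ B| = 7.
(a) |A ∩ B| / |A| ≤ 2/5: fails.
(b) |A ∩ B| > |A ∖ B|: fails.
(c) |A ∩ B| / |A| < 1/3: fails.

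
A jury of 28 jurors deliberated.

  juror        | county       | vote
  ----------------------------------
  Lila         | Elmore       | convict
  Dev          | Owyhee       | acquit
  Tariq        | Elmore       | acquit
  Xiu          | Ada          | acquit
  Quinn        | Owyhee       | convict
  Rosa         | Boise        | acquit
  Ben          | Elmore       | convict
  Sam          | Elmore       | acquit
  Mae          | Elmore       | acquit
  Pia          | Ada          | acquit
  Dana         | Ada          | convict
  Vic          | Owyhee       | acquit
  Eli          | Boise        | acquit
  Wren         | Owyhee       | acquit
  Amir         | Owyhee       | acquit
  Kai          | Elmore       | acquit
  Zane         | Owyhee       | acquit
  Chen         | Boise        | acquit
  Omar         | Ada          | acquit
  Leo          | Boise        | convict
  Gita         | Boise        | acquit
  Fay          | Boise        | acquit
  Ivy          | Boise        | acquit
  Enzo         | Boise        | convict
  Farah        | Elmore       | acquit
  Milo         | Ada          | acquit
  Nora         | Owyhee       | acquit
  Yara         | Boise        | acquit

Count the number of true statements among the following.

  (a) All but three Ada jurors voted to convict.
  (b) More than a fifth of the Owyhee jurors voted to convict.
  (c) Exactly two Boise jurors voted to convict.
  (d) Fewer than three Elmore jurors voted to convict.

2

(a) Ada: |A| = 5, |A ∩ B| = 1; needs |A ∖ B| = 3 — false.
(b) Owyhee: |A| = 7, |A ∩ B| = 1; needs |A ∩ B| / |A| > 1/5 — false.
(c) Boise: |A| = 9, |A ∩ B| = 2; needs |A ∩ B| = 2 — true.
(d) Elmore: |A| = 7, |A ∩ B| = 2; needs |A ∩ B| < 3 — true.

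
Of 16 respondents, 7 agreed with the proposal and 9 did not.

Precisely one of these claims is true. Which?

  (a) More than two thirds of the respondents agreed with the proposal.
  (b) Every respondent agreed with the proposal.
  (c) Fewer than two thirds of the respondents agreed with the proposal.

|A| = 16, |A ∩ B| = 7, |A ∖ B| = 9.
(a) requires |A ∩ B| / |A| > 2/3: false.
(b) requires A ⊆ B, i.e. every element of A is in B (|A ∖ B| = 0): false.
(c) requires |A ∩ B| / |A| < 2/3: true.

(c)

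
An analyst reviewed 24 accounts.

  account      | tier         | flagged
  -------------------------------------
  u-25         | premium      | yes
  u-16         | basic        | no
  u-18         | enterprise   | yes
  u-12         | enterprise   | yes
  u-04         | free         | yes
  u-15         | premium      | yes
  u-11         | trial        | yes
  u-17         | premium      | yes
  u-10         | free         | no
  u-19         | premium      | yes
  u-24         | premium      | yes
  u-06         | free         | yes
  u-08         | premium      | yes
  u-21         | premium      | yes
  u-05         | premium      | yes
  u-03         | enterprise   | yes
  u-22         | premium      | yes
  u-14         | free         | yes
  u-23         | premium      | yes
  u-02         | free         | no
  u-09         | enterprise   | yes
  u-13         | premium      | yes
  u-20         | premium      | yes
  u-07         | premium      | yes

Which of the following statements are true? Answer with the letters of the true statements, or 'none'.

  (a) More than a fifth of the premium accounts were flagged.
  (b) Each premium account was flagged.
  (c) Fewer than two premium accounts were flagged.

|A| = 13, |A ∩ B| = 13, |A ∖ B| = 0.
(a) |A ∩ B| / |A| > 1/5: holds.
(b) A ⊆ B, i.e. every element of A is in B (|A ∖ B| = 0): holds.
(c) |A ∩ B| < 2: fails.

(a), (b)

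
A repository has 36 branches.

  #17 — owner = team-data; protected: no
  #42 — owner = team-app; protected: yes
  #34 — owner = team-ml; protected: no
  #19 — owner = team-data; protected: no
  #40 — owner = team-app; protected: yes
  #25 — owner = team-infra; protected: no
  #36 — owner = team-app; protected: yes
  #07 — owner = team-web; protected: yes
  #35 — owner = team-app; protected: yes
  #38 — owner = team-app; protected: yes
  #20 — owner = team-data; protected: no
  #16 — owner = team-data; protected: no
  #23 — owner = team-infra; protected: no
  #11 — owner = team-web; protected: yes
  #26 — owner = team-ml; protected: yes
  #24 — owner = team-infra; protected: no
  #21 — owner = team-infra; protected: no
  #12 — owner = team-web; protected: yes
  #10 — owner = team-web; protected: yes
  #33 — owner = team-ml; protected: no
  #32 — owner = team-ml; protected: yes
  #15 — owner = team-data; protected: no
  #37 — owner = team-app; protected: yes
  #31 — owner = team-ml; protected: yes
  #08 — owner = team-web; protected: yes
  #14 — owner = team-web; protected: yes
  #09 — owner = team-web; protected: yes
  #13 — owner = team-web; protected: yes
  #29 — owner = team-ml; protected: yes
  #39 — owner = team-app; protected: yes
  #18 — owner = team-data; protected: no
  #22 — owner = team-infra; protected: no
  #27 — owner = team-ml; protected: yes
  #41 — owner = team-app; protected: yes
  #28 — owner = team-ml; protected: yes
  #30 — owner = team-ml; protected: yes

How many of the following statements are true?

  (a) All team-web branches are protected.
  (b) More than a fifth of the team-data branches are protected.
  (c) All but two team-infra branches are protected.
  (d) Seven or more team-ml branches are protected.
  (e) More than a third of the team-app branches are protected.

3

(a) team-web: |A| = 8, |A ∩ B| = 8; needs A ⊆ B, i.e. every element of A is in B (|A ∖ B| = 0) — true.
(b) team-data: |A| = 6, |A ∩ B| = 0; needs |A ∩ B| / |A| > 1/5 — false.
(c) team-infra: |A| = 5, |A ∩ B| = 0; needs |A ∖ B| = 2 — false.
(d) team-ml: |A| = 9, |A ∩ B| = 7; needs |A ∩ B| ≥ 7 — true.
(e) team-app: |A| = 8, |A ∩ B| = 8; needs |A ∩ B| / |A| > 1/3 — true.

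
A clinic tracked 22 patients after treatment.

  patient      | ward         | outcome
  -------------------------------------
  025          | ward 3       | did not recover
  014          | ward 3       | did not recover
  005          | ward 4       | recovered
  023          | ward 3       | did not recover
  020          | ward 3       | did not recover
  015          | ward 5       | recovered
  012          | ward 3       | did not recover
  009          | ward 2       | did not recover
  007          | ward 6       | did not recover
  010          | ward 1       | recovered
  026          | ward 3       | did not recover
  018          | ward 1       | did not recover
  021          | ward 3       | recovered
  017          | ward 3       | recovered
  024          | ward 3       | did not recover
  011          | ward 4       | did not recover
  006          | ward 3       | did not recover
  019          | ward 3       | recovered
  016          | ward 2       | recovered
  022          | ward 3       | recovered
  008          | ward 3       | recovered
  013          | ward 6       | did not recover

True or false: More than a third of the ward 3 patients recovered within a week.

True

'More than a third of the ward 3 patients recovered within a week' holds iff |A ∩ B| / |A| > 1/3.
A (the restrictor) = {025, 014, 023, 020, 012, 026, 021, 017, 024, 006, 019, 022, 008}, |A| = 13.
A ∩ B = {021, 017, 019, 022, 008}, so |A ∩ B| = 5.
A ∖ B = {025, 014, 023, 020, 012, 026, 024, 006}, so |A ∖ B| = 8.
|A ∩ B|/|A| = 5/13, so the statement is true.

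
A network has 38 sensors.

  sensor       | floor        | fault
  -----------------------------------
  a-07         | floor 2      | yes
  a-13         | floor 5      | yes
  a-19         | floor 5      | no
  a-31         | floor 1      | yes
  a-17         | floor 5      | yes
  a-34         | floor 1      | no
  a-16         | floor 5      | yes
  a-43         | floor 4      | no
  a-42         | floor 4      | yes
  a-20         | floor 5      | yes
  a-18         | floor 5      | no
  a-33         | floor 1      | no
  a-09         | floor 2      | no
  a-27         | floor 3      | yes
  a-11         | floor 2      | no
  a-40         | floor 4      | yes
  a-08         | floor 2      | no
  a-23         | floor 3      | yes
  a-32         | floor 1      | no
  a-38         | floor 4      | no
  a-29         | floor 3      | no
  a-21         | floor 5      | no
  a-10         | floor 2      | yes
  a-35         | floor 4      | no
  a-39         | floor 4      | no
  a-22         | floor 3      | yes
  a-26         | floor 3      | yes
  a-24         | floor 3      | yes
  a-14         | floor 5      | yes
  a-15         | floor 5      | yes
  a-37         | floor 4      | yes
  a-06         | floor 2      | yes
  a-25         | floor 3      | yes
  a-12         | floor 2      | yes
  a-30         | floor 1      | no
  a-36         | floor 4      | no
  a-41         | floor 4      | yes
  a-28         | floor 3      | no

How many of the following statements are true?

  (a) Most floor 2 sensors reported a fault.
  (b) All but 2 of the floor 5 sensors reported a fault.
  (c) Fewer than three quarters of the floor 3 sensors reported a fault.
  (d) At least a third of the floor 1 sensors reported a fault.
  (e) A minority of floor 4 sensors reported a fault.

2

(a) floor 2: |A| = 7, |A ∩ B| = 4; needs |A ∩ B| > |A ∖ B| — true.
(b) floor 5: |A| = 9, |A ∩ B| = 6; needs |A ∖ B| = 2 — false.
(c) floor 3: |A| = 8, |A ∩ B| = 6; needs |A ∩ B| / |A| < 3/4 — false.
(d) floor 1: |A| = 5, |A ∩ B| = 1; needs |A ∩ B| / |A| ≥ 1/3 — false.
(e) floor 4: |A| = 9, |A ∩ B| = 4; needs |A ∩ B| < |A ∖ B| — true.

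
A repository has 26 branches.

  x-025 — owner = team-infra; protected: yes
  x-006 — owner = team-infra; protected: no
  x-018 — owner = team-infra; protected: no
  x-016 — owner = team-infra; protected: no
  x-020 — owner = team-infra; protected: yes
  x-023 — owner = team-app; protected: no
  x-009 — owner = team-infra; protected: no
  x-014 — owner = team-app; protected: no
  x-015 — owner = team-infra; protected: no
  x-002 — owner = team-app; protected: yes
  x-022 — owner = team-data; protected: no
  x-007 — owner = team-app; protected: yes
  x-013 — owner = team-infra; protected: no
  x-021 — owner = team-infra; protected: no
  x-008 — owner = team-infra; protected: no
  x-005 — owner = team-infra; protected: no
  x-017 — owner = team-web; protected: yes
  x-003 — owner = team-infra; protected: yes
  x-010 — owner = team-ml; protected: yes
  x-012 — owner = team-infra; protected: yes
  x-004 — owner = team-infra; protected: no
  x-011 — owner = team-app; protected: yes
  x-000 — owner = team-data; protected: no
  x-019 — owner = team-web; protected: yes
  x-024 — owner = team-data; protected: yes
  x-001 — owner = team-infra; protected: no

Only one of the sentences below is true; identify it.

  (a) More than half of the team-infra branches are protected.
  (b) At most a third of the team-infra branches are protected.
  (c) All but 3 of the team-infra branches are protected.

|A| = 15, |A ∩ B| = 4, |A ∖ B| = 11.
(a) requires |A ∩ B| > |A ∖ B|: false.
(b) requires |A ∩ B| / |A| ≤ 1/3: true.
(c) requires |A ∖ B| = 3: false.

(b)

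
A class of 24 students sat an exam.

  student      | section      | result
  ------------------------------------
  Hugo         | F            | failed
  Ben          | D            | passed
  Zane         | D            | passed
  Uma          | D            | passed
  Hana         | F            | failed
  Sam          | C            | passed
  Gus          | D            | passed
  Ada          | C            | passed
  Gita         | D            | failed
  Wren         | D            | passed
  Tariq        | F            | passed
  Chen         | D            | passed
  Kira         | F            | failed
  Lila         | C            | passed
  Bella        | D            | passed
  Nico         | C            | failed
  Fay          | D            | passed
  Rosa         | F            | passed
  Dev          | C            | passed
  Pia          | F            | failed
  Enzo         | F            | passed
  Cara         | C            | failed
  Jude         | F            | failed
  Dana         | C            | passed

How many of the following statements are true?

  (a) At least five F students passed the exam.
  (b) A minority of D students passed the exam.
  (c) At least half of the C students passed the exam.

1

(a) F: |A| = 8, |A ∩ B| = 3; needs |A ∩ B| ≥ 5 — false.
(b) D: |A| = 9, |A ∩ B| = 8; needs |A ∩ B| < |A ∖ B| — false.
(c) C: |A| = 7, |A ∩ B| = 5; needs |A ∩ B| ≥ |A ∖ B| — true.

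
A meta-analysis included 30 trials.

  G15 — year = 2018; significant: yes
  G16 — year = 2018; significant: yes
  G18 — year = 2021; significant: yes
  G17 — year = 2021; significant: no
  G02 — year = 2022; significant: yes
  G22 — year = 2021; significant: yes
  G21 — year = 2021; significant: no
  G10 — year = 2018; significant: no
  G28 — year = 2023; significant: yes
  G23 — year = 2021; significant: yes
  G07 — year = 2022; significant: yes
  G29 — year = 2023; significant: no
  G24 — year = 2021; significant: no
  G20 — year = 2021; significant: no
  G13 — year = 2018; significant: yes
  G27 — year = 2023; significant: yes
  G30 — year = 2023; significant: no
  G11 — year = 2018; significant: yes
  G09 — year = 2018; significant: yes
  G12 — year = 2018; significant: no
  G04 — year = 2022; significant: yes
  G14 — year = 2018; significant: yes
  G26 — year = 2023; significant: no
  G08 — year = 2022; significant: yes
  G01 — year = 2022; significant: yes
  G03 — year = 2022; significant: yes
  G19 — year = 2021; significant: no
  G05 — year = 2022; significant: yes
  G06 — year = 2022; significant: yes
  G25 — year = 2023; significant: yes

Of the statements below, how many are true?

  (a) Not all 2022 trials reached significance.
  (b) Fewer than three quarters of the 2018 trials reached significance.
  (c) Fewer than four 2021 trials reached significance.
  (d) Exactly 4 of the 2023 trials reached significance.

1

(a) 2022: |A| = 8, |A ∩ B| = 8; needs A ⊄ B (|A ∖ B| ≥ 1) — false.
(b) 2018: |A| = 8, |A ∩ B| = 6; needs |A ∩ B| / |A| < 3/4 — false.
(c) 2021: |A| = 8, |A ∩ B| = 3; needs |A ∩ B| < 4 — true.
(d) 2023: |A| = 6, |A ∩ B| = 3; needs |A ∩ B| = 4 — false.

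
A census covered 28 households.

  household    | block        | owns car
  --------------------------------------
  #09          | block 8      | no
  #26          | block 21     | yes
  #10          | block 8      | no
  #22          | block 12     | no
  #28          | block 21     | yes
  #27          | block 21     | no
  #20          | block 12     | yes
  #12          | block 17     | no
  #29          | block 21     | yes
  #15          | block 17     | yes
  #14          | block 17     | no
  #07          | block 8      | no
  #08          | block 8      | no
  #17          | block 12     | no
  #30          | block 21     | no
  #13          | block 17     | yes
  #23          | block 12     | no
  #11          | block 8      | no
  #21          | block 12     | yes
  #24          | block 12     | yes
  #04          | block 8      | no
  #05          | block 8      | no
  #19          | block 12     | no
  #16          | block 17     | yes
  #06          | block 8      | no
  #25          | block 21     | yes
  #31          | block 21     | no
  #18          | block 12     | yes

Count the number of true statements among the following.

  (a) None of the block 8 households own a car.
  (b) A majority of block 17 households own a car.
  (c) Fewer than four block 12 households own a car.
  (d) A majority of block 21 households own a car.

(a) block 8: |A| = 8, |A ∩ B| = 0; needs A ∩ B = ∅ (|A ∩ B| = 0) — true.
(b) block 17: |A| = 5, |A ∩ B| = 3; needs |A ∩ B| > |A ∖ B| — true.
(c) block 12: |A| = 8, |A ∩ B| = 4; needs |A ∩ B| < 4 — false.
(d) block 21: |A| = 7, |A ∩ B| = 4; needs |A ∩ B| > |A ∖ B| — true.

3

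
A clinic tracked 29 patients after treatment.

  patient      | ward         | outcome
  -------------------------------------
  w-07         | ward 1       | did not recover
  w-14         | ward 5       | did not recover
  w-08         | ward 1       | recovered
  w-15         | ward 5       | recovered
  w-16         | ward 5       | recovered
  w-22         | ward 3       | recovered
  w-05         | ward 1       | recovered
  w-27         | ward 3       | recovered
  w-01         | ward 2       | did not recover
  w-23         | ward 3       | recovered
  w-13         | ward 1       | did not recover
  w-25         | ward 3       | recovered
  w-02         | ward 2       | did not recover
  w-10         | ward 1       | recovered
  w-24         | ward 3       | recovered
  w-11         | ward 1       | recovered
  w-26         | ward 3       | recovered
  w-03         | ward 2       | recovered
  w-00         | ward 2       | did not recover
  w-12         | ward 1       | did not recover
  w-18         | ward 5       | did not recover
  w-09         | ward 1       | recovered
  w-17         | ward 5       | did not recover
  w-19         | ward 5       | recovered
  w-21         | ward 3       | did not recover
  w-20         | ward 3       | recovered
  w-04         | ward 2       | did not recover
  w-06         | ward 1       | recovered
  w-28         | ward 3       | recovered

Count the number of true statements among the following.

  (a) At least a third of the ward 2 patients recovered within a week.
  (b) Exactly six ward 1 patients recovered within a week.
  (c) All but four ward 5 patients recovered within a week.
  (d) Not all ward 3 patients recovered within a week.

(a) ward 2: |A| = 5, |A ∩ B| = 1; needs |A ∩ B| / |A| ≥ 1/3 — false.
(b) ward 1: |A| = 9, |A ∩ B| = 6; needs |A ∩ B| = 6 — true.
(c) ward 5: |A| = 6, |A ∩ B| = 3; needs |A ∖ B| = 4 — false.
(d) ward 3: |A| = 9, |A ∩ B| = 8; needs A ⊄ B (|A ∖ B| ≥ 1) — true.

2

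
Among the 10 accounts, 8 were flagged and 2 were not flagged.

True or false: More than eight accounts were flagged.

The determiner here denotes the relation: |A ∩ B| > 8.
|A| = 10, |A ∩ B| = 8, |A ∖ B| = 2.
|A ∩ B| = 8, so the statement is false.

False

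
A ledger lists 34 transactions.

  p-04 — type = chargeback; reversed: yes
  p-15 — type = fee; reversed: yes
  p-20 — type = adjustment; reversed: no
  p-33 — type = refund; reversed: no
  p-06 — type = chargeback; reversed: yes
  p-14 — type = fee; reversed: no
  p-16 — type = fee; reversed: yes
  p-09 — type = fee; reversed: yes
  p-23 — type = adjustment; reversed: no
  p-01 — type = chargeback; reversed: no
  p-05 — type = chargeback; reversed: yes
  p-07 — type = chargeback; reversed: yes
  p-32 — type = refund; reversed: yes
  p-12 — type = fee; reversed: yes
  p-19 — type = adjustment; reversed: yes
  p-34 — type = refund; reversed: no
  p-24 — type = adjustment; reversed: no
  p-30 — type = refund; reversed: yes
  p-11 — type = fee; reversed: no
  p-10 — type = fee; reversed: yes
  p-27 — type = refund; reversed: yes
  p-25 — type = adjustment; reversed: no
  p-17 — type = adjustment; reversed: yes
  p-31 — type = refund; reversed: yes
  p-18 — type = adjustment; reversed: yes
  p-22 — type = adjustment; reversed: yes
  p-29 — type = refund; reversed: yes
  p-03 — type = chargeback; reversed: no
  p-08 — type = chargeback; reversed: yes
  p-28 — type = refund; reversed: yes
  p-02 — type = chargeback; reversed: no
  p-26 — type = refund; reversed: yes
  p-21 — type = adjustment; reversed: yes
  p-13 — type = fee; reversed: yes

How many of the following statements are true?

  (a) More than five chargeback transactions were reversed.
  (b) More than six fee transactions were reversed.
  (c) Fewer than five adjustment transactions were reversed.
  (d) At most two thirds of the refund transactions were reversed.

(a) chargeback: |A| = 8, |A ∩ B| = 5; needs |A ∩ B| > 5 — false.
(b) fee: |A| = 8, |A ∩ B| = 6; needs |A ∩ B| > 6 — false.
(c) adjustment: |A| = 9, |A ∩ B| = 5; needs |A ∩ B| < 5 — false.
(d) refund: |A| = 9, |A ∩ B| = 7; needs |A ∩ B| / |A| ≤ 2/3 — false.

0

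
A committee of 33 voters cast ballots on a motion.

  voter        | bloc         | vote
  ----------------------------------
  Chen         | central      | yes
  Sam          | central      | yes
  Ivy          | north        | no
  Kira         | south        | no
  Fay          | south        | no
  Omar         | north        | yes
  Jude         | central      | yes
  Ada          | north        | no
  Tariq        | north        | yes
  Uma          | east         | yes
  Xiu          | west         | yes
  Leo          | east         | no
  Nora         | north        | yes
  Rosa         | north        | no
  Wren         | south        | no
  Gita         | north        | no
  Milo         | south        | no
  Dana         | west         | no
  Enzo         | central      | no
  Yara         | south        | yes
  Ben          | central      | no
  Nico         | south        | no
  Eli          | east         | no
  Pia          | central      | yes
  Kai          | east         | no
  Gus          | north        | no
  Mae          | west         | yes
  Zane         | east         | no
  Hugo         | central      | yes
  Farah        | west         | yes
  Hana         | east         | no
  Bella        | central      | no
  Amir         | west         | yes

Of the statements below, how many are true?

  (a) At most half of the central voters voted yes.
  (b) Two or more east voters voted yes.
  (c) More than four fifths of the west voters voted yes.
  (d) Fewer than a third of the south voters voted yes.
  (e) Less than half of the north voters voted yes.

(a) central: |A| = 8, |A ∩ B| = 5; needs |A ∩ B| ≤ |A ∖ B| — false.
(b) east: |A| = 6, |A ∩ B| = 1; needs |A ∩ B| ≥ 2 — false.
(c) west: |A| = 5, |A ∩ B| = 4; needs |A ∩ B| / |A| > 4/5 — false.
(d) south: |A| = 6, |A ∩ B| = 1; needs |A ∩ B| / |A| < 1/3 — true.
(e) north: |A| = 8, |A ∩ B| = 3; needs |A ∩ B| < |A ∖ B| — true.

2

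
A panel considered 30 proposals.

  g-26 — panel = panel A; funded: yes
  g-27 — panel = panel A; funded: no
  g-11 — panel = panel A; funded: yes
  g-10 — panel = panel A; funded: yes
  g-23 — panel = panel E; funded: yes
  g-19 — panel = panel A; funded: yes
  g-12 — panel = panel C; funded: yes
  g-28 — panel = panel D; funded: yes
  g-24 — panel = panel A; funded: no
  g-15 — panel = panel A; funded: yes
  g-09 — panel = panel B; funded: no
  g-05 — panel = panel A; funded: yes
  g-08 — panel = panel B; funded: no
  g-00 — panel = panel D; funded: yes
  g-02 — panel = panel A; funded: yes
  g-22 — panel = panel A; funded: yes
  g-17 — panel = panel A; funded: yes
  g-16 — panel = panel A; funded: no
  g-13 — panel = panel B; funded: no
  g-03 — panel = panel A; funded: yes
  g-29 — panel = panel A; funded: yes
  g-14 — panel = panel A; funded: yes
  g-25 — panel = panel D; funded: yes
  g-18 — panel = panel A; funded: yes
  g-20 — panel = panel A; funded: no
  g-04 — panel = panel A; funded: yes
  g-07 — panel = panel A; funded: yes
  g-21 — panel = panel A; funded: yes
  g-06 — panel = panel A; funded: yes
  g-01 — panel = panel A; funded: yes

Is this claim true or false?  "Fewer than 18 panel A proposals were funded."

False

The determiner here denotes the relation: |A ∩ B| < 18.
|A| = 22, |A ∩ B| = 18, |A ∖ B| = 4.
|A ∩ B| = 18, so the statement is false.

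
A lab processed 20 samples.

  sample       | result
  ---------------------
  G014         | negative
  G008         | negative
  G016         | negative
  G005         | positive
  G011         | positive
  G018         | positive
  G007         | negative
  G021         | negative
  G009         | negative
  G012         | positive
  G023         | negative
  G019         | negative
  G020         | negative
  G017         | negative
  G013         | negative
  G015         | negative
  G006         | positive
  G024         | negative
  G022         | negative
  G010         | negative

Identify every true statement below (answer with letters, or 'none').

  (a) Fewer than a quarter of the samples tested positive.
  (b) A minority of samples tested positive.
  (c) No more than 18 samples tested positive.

|A| = 20, |A ∩ B| = 5, |A ∖ B| = 15.
(a) |A ∩ B| / |A| < 1/4: fails.
(b) |A ∩ B| < |A ∖ B|: holds.
(c) |A ∩ B| ≤ 18: holds.

(b), (c)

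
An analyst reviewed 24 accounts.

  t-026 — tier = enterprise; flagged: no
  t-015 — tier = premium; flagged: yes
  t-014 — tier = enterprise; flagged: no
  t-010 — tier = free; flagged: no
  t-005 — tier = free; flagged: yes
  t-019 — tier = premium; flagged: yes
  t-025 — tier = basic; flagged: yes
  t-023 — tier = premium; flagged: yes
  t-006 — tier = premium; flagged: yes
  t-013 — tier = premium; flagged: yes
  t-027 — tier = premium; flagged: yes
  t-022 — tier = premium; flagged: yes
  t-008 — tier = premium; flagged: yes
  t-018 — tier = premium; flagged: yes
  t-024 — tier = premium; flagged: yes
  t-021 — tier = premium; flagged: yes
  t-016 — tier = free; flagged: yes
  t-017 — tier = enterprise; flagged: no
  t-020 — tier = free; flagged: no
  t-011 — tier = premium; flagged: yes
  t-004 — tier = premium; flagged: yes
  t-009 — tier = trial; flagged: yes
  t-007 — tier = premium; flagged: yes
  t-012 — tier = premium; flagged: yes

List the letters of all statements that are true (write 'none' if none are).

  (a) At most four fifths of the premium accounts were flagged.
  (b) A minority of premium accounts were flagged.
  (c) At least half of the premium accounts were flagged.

(c)

|A| = 15, |A ∩ B| = 15, |A ∖ B| = 0.
(a) |A ∩ B| / |A| ≤ 4/5: fails.
(b) |A ∩ B| < |A ∖ B|: fails.
(c) |A ∩ B| ≥ |A ∖ B|: holds.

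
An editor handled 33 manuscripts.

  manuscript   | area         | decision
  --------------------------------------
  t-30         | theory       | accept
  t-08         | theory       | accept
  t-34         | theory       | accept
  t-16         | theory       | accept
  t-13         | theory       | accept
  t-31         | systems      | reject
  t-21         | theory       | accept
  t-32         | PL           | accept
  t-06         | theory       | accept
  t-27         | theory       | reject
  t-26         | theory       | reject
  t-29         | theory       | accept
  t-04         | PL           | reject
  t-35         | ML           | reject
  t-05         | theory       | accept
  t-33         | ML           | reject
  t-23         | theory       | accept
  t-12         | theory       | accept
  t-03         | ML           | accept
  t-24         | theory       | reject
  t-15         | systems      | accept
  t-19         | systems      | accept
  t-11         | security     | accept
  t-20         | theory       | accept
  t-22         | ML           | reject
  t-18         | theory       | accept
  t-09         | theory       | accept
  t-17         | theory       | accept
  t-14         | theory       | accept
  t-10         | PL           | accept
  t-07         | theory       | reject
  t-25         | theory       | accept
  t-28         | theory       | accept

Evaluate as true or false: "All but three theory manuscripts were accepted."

Truth condition: |A ∖ B| = 3.
|A| = 22, |A ∩ B| = 18, |A ∖ B| = 4.
|A ∖ B| = 4, so the statement is false.

False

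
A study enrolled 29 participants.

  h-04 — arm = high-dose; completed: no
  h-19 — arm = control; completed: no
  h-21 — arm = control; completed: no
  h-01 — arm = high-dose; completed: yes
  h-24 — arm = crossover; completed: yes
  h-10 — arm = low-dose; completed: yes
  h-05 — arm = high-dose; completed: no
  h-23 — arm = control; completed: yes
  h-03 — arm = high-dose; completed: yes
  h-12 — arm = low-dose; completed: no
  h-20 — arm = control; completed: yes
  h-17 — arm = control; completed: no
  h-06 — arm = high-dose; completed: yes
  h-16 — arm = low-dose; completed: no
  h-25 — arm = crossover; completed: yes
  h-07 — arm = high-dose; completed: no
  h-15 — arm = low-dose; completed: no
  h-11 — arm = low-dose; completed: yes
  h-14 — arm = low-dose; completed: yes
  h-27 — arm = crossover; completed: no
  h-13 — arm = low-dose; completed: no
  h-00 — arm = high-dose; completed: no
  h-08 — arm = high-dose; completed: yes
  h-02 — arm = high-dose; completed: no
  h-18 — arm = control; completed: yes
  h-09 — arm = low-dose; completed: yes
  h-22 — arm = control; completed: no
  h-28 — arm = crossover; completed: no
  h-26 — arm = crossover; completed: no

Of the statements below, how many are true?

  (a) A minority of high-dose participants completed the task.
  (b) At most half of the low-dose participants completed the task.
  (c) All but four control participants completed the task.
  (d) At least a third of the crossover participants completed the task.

(a) high-dose: |A| = 9, |A ∩ B| = 4; needs |A ∩ B| < |A ∖ B| — true.
(b) low-dose: |A| = 8, |A ∩ B| = 4; needs |A ∩ B| ≤ |A ∖ B| — true.
(c) control: |A| = 7, |A ∩ B| = 3; needs |A ∖ B| = 4 — true.
(d) crossover: |A| = 5, |A ∩ B| = 2; needs |A ∩ B| / |A| ≥ 1/3 — true.

4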